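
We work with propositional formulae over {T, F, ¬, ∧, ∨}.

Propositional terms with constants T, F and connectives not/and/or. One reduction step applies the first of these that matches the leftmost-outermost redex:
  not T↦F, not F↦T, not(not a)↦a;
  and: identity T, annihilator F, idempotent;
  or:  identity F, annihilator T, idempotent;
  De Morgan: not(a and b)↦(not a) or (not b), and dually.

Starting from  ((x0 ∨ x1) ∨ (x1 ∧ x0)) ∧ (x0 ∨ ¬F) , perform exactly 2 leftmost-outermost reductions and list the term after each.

  start: ((x0 ∨ x1) ∨ (x1 ∧ x0)) ∧ (x0 ∨ ¬F)
  →1  ((x0 ∨ x1) ∨ (x1 ∧ x0)) ∧ (x0 ∨ T)
  →2  ((x0 ∨ x1) ∨ (x1 ∧ x0)) ∧ T

Answer: after 2 steps: ((x0 ∨ x1) ∨ (x1 ∧ x0)) ∧ T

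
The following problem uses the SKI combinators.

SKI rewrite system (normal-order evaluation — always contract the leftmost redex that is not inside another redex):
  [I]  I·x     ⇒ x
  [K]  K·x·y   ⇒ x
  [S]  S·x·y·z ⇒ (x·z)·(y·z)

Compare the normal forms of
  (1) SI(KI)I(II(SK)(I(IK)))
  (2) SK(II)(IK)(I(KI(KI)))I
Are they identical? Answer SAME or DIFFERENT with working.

Term A:
  start: SI(KI)I(II(SK)(I(IK)))
  step 1: II(KII)(II(SK)(I(IK)))
  step 2: I(KII)(II(SK)(I(IK)))
  step 3: KII(II(SK)(I(IK)))
  step 4: I(II(SK)(I(IK)))
  step 5: II(SK)(I(IK))
  step 6: I(SK)(I(IK))
  step 7: SK(I(IK))
  step 8: SK(IK)
  step 9: SKK

Term B:
  start: SK(II)(IK)(I(KI(KI)))I
  step 1: K(IK)(II(IK))(I(KI(KI)))I
  step 2: IK(I(KI(KI)))I
  step 3: K(I(KI(KI)))I
  step 4: I(KI(KI))
  step 5: KI(KI)
  step 6: I

Answer: DIFFERENT — A ⇓ SKK, B ⇓ I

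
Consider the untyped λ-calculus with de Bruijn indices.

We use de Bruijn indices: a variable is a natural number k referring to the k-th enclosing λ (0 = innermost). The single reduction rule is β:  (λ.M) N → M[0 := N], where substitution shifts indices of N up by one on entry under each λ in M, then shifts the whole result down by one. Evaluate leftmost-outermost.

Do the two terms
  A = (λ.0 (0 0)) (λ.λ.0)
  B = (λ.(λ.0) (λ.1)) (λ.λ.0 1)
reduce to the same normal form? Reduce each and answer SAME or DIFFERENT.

Answer: DIFFERENT — A ⇓ λ.0, B ⇓ λ.λ.λ.0 1

Reduction:
Term A:
  start: (λ.0 (0 0)) (λ.λ.0)
  [1] (λ.λ.0) ((λ.λ.0) (λ.λ.0))
  [2] λ.0

Term B:
  start: (λ.(λ.0) (λ.1)) (λ.λ.0 1)
  [1] (λ.0) (λ.λ.λ.0 1)
  [2] λ.λ.λ.0 1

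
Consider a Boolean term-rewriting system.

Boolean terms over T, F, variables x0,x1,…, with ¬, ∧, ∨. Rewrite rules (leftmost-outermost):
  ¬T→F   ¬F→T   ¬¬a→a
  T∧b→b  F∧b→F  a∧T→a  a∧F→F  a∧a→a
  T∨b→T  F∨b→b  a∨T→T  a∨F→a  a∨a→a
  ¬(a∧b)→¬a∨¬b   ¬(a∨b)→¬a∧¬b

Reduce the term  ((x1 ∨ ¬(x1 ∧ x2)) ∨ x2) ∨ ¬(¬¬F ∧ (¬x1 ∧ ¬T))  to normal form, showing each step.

  start: ((x1 ∨ ¬(x1 ∧ x2)) ∨ x2) ∨ ¬(¬¬F ∧ (¬x1 ∧ ¬T))
  [1] ((x1 ∨ (¬x1 ∨ ¬x2)) ∨ x2) ∨ ¬(¬¬F ∧ (¬x1 ∧ ¬T))
  [2] ((x1 ∨ (¬x1 ∨ ¬x2)) ∨ x2) ∨ (¬¬¬F ∨ ¬(¬x1 ∧ ¬T))
  [3] ((x1 ∨ (¬x1 ∨ ¬x2)) ∨ x2) ∨ (¬F ∨ ¬(¬x1 ∧ ¬T))
  [4] ((x1 ∨ (¬x1 ∨ ¬x2)) ∨ x2) ∨ (T ∨ ¬(¬x1 ∧ ¬T))
  [5] ((x1 ∨ (¬x1 ∨ ¬x2)) ∨ x2) ∨ T
  [6] T

Answer: normal form = T  (in 6 steps)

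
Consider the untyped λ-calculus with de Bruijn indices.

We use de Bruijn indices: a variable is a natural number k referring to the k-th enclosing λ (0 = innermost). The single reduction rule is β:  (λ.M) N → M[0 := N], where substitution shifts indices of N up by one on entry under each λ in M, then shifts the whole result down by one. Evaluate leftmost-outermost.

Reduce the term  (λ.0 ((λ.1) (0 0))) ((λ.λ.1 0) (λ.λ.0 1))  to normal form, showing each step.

Answer: normal form = λ.0 (λ.λ.0 1)  (in 7 steps)

Derivation:
  start: (λ.0 ((λ.1) (0 0))) ((λ.λ.1 0) (λ.λ.0 1))
  step 1: (λ.λ.1 0) (λ.λ.0 1) ((λ.(λ.λ.1 0) (λ.λ.0 1)) ((λ.λ.1 0) (λ.λ.0 1) ((λ.λ.1 0) (λ.λ.0 1))))
  step 2: (λ.(λ.λ.0 1) 0) ((λ.(λ.λ.1 0) (λ.λ.0 1)) ((λ.λ.1 0) (λ.λ.0 1) ((λ.λ.1 0) (λ.λ.0 1))))
  step 3: (λ.λ.0 1) ((λ.(λ.λ.1 0) (λ.λ.0 1)) ((λ.λ.1 0) (λ.λ.0 1) ((λ.λ.1 0) (λ.λ.0 1))))
  step 4: λ.0 ((λ.(λ.λ.1 0) (λ.λ.0 1)) ((λ.λ.1 0) (λ.λ.0 1) ((λ.λ.1 0) (λ.λ.0 1))))
  step 5: λ.0 ((λ.λ.1 0) (λ.λ.0 1))
  step 6: λ.0 (λ.(λ.λ.0 1) 0)
  step 7: λ.0 (λ.λ.0 1)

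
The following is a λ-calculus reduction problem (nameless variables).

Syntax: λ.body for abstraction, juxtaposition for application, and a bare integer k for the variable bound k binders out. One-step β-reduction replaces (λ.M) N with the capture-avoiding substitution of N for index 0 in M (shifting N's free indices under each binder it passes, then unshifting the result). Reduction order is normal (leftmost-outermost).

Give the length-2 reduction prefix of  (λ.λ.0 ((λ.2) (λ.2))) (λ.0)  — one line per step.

  start: (λ.λ.0 ((λ.2) (λ.2))) (λ.0)
  [1] λ.0 ((λ.λ.0) (λ.λ.0))
  [2] λ.0 (λ.0)

Answer: after 2 steps: λ.0 (λ.0)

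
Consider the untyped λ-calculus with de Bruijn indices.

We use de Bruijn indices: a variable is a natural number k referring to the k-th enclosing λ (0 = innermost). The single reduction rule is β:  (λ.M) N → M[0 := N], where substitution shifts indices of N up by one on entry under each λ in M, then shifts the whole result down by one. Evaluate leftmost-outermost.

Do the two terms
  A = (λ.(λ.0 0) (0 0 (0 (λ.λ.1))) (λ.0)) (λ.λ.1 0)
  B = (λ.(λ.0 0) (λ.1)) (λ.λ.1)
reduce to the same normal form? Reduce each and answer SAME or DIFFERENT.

Answer: SAME — A ⇓ λ.λ.1, B ⇓ λ.λ.1

Derivation:
Term A:
  start: (λ.(λ.0 0) (0 0 (0 (λ.λ.1))) (λ.0)) (λ.λ.1 0)
  step 1: (λ.0 0) ((λ.λ.1 0) (λ.λ.1 0) ((λ.λ.1 0) (λ.λ.1))) (λ.0)
  step 2: (λ.λ.1 0) (λ.λ.1 0) ((λ.λ.1 0) (λ.λ.1)) ((λ.λ.1 0) (λ.λ.1 0) ((λ.λ.1 0) (λ.λ.1))) (λ.0)
  step 3: (λ.(λ.λ.1 0) 0) ((λ.λ.1 0) (λ.λ.1)) ((λ.λ.1 0) (λ.λ.1 0) ((λ.λ.1 0) (λ.λ.1))) (λ.0)
  step 4: (λ.λ.1 0) ((λ.λ.1 0) (λ.λ.1)) ((λ.λ.1 0) (λ.λ.1 0) ((λ.λ.1 0) (λ.λ.1))) (λ.0)
  step 5: (λ.(λ.λ.1 0) (λ.λ.1) 0) ((λ.λ.1 0) (λ.λ.1 0) ((λ.λ.1 0) (λ.λ.1))) (λ.0)
  step 6: (λ.λ.1 0) (λ.λ.1) ((λ.λ.1 0) (λ.λ.1 0) ((λ.λ.1 0) (λ.λ.1))) (λ.0)
  step 7: (λ.(λ.λ.1) 0) ((λ.λ.1 0) (λ.λ.1 0) ((λ.λ.1 0) (λ.λ.1))) (λ.0)
  step 8: (λ.λ.1) ((λ.λ.1 0) (λ.λ.1 0) ((λ.λ.1 0) (λ.λ.1))) (λ.0)
  step 9: (λ.(λ.λ.1 0) (λ.λ.1 0) ((λ.λ.1 0) (λ.λ.1))) (λ.0)
  step 10: (λ.λ.1 0) (λ.λ.1 0) ((λ.λ.1 0) (λ.λ.1))
  step 11: (λ.(λ.λ.1 0) 0) ((λ.λ.1 0) (λ.λ.1))
  step 12: (λ.λ.1 0) ((λ.λ.1 0) (λ.λ.1))
  step 13: λ.(λ.λ.1 0) (λ.λ.1) 0
  step 14: λ.(λ.(λ.λ.1) 0) 0
  step 15: λ.(λ.λ.1) 0
  step 16: λ.λ.1

Term B:
  start: (λ.(λ.0 0) (λ.1)) (λ.λ.1)
  step 1: (λ.0 0) (λ.λ.λ.1)
  step 2: (λ.λ.λ.1) (λ.λ.λ.1)
  step 3: λ.λ.1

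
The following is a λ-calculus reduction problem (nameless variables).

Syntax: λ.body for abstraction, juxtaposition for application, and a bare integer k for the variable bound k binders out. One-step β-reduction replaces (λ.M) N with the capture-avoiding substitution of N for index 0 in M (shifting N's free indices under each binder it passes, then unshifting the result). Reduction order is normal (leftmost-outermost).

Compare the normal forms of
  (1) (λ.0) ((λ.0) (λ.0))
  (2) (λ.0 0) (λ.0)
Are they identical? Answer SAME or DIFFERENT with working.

Term A:
  start: (λ.0) ((λ.0) (λ.0))
  step 1: (λ.0) (λ.0)
  step 2: λ.0

Term B:
  start: (λ.0 0) (λ.0)
  step 1: (λ.0) (λ.0)
  step 2: λ.0

Answer: SAME — A ⇓ λ.0, B ⇓ λ.0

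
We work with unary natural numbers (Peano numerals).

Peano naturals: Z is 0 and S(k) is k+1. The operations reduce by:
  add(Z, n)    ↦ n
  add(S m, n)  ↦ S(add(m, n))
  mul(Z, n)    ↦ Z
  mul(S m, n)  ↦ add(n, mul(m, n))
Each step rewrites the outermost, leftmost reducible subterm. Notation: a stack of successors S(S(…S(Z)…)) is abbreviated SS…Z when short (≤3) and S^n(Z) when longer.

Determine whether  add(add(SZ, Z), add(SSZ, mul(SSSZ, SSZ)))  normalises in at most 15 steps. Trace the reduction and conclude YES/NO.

  start: add(add(SZ, Z), add(SSZ, mul(SSSZ, SSZ)))
  step 1: add(S(add(Z, Z)), add(SSZ, mul(SSSZ, SSZ)))
  step 2: S(add(add(Z, Z), add(SSZ, mul(SSSZ, SSZ))))
  step 3: S(add(Z, add(SSZ, mul(SSSZ, SSZ))))
  step 4: S(add(SSZ, mul(SSSZ, SSZ)))
  step 5: S(S(add(SZ, mul(SSSZ, SSZ))))
  step 6: S(S(S(add(Z, mul(SSSZ, SSZ)))))
  step 7: S(S(S(mul(SSSZ, SSZ))))
  step 8: S(S(S(add(SSZ, mul(SSZ, SSZ)))))
  step 9: S(S(S(S(add(SZ, mul(SSZ, SSZ))))))
  step 10: S(S(S(S(S(add(Z, mul(SSZ, SSZ)))))))
  step 11: S(S(S(S(S(mul(SSZ, SSZ))))))
  step 12: S(S(S(S(S(add(SSZ, mul(SZ, SSZ)))))))
  step 13: S(S(S(S(S(S(add(SZ, mul(SZ, SSZ))))))))
  step 14: S(S(S(S(S(S(S(add(Z, mul(SZ, SSZ)))))))))
  step 15: S(S(S(S(S(S(S(mul(SZ, SSZ))))))))

Answer: NO — after 15 steps the term is S(S(S(S(S(S(S(mul(SZ, SSZ)))))))), not yet normal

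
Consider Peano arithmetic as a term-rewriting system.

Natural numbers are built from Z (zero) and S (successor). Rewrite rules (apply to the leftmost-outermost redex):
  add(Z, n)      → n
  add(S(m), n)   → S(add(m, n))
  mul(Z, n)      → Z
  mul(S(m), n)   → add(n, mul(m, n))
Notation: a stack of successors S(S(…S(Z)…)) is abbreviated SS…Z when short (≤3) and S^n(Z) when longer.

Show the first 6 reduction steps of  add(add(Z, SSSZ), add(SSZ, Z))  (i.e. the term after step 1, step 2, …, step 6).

  start: add(add(Z, SSSZ), add(SSZ, Z))
  step 1: add(SSSZ, add(SSZ, Z))
  step 2: S(add(SSZ, add(SSZ, Z)))
  step 3: S(S(add(SZ, add(SSZ, Z))))
  step 4: S(S(S(add(Z, add(SSZ, Z)))))
  step 5: S(S(S(add(SSZ, Z))))
  step 6: S(S(S(S(add(SZ, Z)))))

Answer: after 6 steps: S(S(S(S(add(SZ, Z)))))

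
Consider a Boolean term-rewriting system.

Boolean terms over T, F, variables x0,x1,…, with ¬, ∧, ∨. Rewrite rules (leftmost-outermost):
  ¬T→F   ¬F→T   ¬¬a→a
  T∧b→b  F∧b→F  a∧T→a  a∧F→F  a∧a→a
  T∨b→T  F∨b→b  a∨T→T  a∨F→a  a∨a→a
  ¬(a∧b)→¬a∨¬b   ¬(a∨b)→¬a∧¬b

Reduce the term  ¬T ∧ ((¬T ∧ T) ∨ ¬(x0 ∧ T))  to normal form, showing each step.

Answer: normal form = F  (in 2 steps)

Working:
  start: ¬T ∧ ((¬T ∧ T) ∨ ¬(x0 ∧ T))
  →1  F ∧ ((¬T ∧ T) ∨ ¬(x0 ∧ T))
  →2  F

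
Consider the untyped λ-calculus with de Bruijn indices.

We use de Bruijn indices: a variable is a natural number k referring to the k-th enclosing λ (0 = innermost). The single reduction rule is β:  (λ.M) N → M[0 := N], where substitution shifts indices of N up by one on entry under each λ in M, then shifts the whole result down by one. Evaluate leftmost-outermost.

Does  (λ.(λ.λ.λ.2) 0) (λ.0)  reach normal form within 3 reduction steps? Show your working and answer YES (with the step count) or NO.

Answer: YES — reaches normal form λ.λ.λ.0 in 2 ≤ 3 steps

Derivation:
  start: (λ.(λ.λ.λ.2) 0) (λ.0)
  →1  (λ.λ.λ.2) (λ.0)
  →2  λ.λ.λ.0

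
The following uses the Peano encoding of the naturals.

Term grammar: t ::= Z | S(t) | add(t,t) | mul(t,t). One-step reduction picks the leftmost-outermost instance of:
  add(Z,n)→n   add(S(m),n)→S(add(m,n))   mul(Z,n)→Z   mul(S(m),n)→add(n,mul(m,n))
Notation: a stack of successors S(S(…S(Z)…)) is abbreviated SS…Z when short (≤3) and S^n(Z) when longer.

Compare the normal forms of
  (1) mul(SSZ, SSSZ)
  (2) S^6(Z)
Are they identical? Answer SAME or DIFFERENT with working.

Answer: SAME — A ⇓ S^6(Z), B ⇓ S^6(Z)

Derivation:
Term A:
  start: mul(SSZ, SSSZ)
  →1  add(SSSZ, mul(SZ, SSSZ))
  →2  S(add(SSZ, mul(SZ, SSSZ)))
  →3  S(S(add(SZ, mul(SZ, SSSZ))))
  →4  S(S(S(add(Z, mul(SZ, SSSZ)))))
  →5  S(S(S(mul(SZ, SSSZ))))
  →6  S(S(S(add(SSSZ, mul(Z, SSSZ)))))
  →7  S(S(S(S(add(SSZ, mul(Z, SSSZ))))))
  →8  S(S(S(S(S(add(SZ, mul(Z, SSSZ)))))))
  →9  S(S(S(S(S(S(add(Z, mul(Z, SSSZ))))))))
  →10  S(S(S(S(S(S(mul(Z, SSSZ)))))))
  →11  S^6(Z)

Term B:
  start: S^6(Z)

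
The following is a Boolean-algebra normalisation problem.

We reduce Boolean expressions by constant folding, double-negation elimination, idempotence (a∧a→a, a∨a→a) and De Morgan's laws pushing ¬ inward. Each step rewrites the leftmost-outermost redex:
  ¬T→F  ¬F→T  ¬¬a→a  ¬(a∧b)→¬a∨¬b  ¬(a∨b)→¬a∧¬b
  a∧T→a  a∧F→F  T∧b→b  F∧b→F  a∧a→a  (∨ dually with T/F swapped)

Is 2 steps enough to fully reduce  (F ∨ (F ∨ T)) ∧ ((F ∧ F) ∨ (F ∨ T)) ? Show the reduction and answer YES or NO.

  start: (F ∨ (F ∨ T)) ∧ ((F ∧ F) ∨ (F ∨ T))
  →1  (F ∨ T) ∧ ((F ∧ F) ∨ (F ∨ T))
  →2  T ∧ ((F ∧ F) ∨ (F ∨ T))

Answer: NO — after 2 steps the term is T ∧ ((F ∧ F) ∨ (F ∨ T)), not yet normal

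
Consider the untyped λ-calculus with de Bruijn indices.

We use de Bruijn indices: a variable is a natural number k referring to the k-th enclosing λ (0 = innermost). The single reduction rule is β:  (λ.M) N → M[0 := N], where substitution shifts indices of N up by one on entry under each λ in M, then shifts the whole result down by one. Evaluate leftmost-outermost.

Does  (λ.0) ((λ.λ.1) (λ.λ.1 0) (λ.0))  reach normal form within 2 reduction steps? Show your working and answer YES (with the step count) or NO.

  start: (λ.0) ((λ.λ.1) (λ.λ.1 0) (λ.0))
  [1] (λ.λ.1) (λ.λ.1 0) (λ.0)
  [2] (λ.λ.λ.1 0) (λ.0)

Answer: NO — after 2 steps the term is (λ.λ.λ.1 0) (λ.0), not yet normal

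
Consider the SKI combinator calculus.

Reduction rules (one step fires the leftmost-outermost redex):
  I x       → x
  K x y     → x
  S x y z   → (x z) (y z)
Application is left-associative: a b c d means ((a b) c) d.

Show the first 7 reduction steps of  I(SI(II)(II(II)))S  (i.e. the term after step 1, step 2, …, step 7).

Answer: after 7 steps: II(II(II))S

Derivation:
  start: I(SI(II)(II(II)))S
  →1  SI(II)(II(II))S
  →2  I(II(II))(II(II(II)))S
  →3  II(II)(II(II(II)))S
  →4  I(II)(II(II(II)))S
  →5  II(II(II(II)))S
  →6  I(II(II(II)))S
  →7  II(II(II))S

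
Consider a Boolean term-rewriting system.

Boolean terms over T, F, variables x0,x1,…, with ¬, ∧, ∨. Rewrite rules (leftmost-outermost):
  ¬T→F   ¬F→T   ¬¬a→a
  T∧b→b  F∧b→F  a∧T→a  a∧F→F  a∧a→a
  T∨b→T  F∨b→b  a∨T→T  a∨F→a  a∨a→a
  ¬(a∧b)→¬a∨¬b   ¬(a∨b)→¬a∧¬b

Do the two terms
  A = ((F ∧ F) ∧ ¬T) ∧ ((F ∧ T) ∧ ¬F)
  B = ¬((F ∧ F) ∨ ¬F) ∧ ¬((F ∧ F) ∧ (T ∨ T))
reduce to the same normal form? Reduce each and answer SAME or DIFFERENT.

Answer: SAME — A ⇓ F, B ⇓ F

Reduction:
Term A:
  start: ((F ∧ F) ∧ ¬T) ∧ ((F ∧ T) ∧ ¬F)
  [1] (F ∧ ¬T) ∧ ((F ∧ T) ∧ ¬F)
  [2] F ∧ ((F ∧ T) ∧ ¬F)
  [3] F

Term B:
  start: ¬((F ∧ F) ∨ ¬F) ∧ ¬((F ∧ F) ∧ (T ∨ T))
  [1] (¬(F ∧ F) ∧ ¬¬F) ∧ ¬((F ∧ F) ∧ (T ∨ T))
  [2] ((¬F ∨ ¬F) ∧ ¬¬F) ∧ ¬((F ∧ F) ∧ (T ∨ T))
  [3] (¬F ∧ ¬¬F) ∧ ¬((F ∧ F) ∧ (T ∨ T))
  [4] (T ∧ ¬¬F) ∧ ¬((F ∧ F) ∧ (T ∨ T))
  [5] ¬¬F ∧ ¬((F ∧ F) ∧ (T ∨ T))
  [6] F ∧ ¬((F ∧ F) ∧ (T ∨ T))
  [7] F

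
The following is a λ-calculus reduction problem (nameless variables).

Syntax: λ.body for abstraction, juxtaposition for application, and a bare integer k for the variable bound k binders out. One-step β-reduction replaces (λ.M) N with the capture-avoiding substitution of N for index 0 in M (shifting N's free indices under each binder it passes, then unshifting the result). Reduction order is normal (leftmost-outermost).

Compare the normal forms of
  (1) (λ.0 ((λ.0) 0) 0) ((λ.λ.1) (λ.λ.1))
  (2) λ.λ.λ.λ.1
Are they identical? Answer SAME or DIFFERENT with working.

Term A:
  start: (λ.0 ((λ.0) 0) 0) ((λ.λ.1) (λ.λ.1))
  [1] (λ.λ.1) (λ.λ.1) ((λ.0) ((λ.λ.1) (λ.λ.1))) ((λ.λ.1) (λ.λ.1))
  [2] (λ.λ.λ.1) ((λ.0) ((λ.λ.1) (λ.λ.1))) ((λ.λ.1) (λ.λ.1))
  [3] (λ.λ.1) ((λ.λ.1) (λ.λ.1))
  [4] λ.(λ.λ.1) (λ.λ.1)
  [5] λ.λ.λ.λ.1

Term B:
  start: λ.λ.λ.λ.1

Answer: SAME — A ⇓ λ.λ.λ.λ.1, B ⇓ λ.λ.λ.λ.1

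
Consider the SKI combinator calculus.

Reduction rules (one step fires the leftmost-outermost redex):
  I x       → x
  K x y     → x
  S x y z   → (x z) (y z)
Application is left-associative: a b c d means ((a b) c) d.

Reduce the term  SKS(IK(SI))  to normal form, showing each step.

  start: SKS(IK(SI))
  step 1: K(IK(SI))(S(IK(SI)))
  step 2: IK(SI)
  step 3: K(SI)

Answer: normal form = K(SI)  (in 3 steps)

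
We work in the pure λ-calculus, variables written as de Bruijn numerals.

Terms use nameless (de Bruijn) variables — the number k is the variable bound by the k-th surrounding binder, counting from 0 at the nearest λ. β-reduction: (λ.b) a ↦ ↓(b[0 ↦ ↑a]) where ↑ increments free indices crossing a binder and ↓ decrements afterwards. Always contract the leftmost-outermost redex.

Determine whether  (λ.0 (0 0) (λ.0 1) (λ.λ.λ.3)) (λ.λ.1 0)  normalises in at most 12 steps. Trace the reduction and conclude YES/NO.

  start: (λ.0 (0 0) (λ.0 1) (λ.λ.λ.3)) (λ.λ.1 0)
  [1] (λ.λ.1 0) ((λ.λ.1 0) (λ.λ.1 0)) (λ.0 (λ.λ.1 0)) (λ.λ.λ.λ.λ.1 0)
  [2] (λ.(λ.λ.1 0) (λ.λ.1 0) 0) (λ.0 (λ.λ.1 0)) (λ.λ.λ.λ.λ.1 0)
  [3] (λ.λ.1 0) (λ.λ.1 0) (λ.0 (λ.λ.1 0)) (λ.λ.λ.λ.λ.1 0)
  [4] (λ.(λ.λ.1 0) 0) (λ.0 (λ.λ.1 0)) (λ.λ.λ.λ.λ.1 0)
  [5] (λ.λ.1 0) (λ.0 (λ.λ.1 0)) (λ.λ.λ.λ.λ.1 0)
  [6] (λ.(λ.0 (λ.λ.1 0)) 0) (λ.λ.λ.λ.λ.1 0)
  [7] (λ.0 (λ.λ.1 0)) (λ.λ.λ.λ.λ.1 0)
  [8] (λ.λ.λ.λ.λ.1 0) (λ.λ.1 0)
  [9] λ.λ.λ.λ.1 0

Answer: YES — reaches normal form λ.λ.λ.λ.1 0 in 9 ≤ 12 steps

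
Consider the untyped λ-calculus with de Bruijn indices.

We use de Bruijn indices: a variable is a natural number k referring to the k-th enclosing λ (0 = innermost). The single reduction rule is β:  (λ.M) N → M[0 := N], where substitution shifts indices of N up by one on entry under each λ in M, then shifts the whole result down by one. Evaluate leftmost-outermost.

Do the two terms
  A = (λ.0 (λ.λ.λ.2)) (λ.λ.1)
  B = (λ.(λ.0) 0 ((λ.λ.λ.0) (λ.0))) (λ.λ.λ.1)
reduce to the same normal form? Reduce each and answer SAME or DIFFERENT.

Answer: DIFFERENT — A ⇓ λ.λ.λ.λ.2, B ⇓ λ.λ.1

Reduction:
Term A:
  start: (λ.0 (λ.λ.λ.2)) (λ.λ.1)
  step 1: (λ.λ.1) (λ.λ.λ.2)
  step 2: λ.λ.λ.λ.2

Term B:
  start: (λ.(λ.0) 0 ((λ.λ.λ.0) (λ.0))) (λ.λ.λ.1)
  step 1: (λ.0) (λ.λ.λ.1) ((λ.λ.λ.0) (λ.0))
  step 2: (λ.λ.λ.1) ((λ.λ.λ.0) (λ.0))
  step 3: λ.λ.1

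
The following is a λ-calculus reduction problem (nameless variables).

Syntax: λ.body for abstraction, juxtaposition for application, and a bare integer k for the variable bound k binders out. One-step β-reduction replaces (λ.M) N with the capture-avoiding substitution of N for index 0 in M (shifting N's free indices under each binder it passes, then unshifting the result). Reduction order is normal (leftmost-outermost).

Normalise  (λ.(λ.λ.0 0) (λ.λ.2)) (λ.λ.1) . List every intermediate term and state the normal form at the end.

Answer: normal form = λ.0 0  (in 2 steps)

Derivation:
  start: (λ.(λ.λ.0 0) (λ.λ.2)) (λ.λ.1)
  [1] (λ.λ.0 0) (λ.λ.λ.λ.1)
  [2] λ.0 0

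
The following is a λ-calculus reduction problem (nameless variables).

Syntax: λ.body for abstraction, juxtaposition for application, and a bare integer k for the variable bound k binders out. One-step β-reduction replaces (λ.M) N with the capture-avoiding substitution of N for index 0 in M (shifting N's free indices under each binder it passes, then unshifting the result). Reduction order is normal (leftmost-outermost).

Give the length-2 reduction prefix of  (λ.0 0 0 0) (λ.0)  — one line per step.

  start: (λ.0 0 0 0) (λ.0)
  step 1: (λ.0) (λ.0) (λ.0) (λ.0)
  step 2: (λ.0) (λ.0) (λ.0)

Answer: after 2 steps: (λ.0) (λ.0) (λ.0)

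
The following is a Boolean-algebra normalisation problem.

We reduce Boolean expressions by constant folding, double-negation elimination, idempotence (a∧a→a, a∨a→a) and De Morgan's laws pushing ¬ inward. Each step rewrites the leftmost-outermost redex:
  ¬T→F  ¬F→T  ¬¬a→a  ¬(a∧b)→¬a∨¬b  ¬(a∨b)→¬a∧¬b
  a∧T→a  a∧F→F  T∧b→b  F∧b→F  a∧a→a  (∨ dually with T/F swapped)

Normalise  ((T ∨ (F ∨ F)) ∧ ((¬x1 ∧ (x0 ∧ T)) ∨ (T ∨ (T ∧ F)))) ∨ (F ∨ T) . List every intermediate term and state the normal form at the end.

Answer: normal form = T  (in 6 steps)

Working:
  start: ((T ∨ (F ∨ F)) ∧ ((¬x1 ∧ (x0 ∧ T)) ∨ (T ∨ (T ∧ F)))) ∨ (F ∨ T)
  [1] (T ∧ ((¬x1 ∧ (x0 ∧ T)) ∨ (T ∨ (T ∧ F)))) ∨ (F ∨ T)
  [2] ((¬x1 ∧ (x0 ∧ T)) ∨ (T ∨ (T ∧ F))) ∨ (F ∨ T)
  [3] ((¬x1 ∧ x0) ∨ (T ∨ (T ∧ F))) ∨ (F ∨ T)
  [4] ((¬x1 ∧ x0) ∨ T) ∨ (F ∨ T)
  [5] T ∨ (F ∨ T)
  [6] T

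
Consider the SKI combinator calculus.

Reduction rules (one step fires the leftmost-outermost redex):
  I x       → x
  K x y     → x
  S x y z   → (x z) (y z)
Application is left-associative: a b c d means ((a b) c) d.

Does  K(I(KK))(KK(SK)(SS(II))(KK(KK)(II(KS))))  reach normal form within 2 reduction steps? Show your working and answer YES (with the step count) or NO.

Answer: YES — reaches normal form KK in 2 ≤ 2 steps

Working:
  start: K(I(KK))(KK(SK)(SS(II))(KK(KK)(II(KS))))
  →1  I(KK)
  →2  KK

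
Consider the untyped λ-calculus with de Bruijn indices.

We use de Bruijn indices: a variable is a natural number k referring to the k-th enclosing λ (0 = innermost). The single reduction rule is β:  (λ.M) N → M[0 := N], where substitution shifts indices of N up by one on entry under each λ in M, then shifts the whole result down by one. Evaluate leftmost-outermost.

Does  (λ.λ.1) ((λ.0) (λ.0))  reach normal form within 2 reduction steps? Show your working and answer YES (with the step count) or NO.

  start: (λ.λ.1) ((λ.0) (λ.0))
  [1] λ.(λ.0) (λ.0)
  [2] λ.λ.0

Answer: YES — reaches normal form λ.λ.0 in 2 ≤ 2 steps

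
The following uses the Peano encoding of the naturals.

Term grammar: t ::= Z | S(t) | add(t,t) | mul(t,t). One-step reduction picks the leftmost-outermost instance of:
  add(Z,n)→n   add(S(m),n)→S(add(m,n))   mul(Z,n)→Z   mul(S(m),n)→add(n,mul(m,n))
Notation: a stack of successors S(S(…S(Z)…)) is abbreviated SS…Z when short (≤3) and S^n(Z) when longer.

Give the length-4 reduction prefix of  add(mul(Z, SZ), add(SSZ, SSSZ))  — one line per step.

Answer: after 4 steps: S(S(add(Z, SSSZ)))

Working:
  start: add(mul(Z, SZ), add(SSZ, SSSZ))
  [1] add(Z, add(SSZ, SSSZ))
  [2] add(SSZ, SSSZ)
  [3] S(add(SZ, SSSZ))
  [4] S(S(add(Z, SSSZ)))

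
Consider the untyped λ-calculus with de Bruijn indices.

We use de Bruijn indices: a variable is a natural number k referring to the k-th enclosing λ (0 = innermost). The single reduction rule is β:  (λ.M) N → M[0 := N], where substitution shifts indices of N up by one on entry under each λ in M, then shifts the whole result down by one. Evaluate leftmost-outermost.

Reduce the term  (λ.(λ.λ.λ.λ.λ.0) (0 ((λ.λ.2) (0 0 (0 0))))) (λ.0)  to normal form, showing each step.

  start: (λ.(λ.λ.λ.λ.λ.0) (0 ((λ.λ.2) (0 0 (0 0))))) (λ.0)
  [1] (λ.λ.λ.λ.λ.0) ((λ.0) ((λ.λ.λ.0) ((λ.0) (λ.0) ((λ.0) (λ.0)))))
  [2] λ.λ.λ.λ.0

Answer: normal form = λ.λ.λ.λ.0  (in 2 steps)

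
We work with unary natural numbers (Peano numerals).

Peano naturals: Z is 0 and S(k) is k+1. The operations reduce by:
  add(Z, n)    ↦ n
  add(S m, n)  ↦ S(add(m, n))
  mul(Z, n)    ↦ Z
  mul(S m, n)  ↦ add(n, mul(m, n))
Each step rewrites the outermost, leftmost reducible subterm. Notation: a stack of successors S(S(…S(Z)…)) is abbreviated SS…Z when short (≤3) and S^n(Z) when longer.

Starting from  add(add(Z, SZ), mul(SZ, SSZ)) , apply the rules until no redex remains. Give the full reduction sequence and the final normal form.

  start: add(add(Z, SZ), mul(SZ, SSZ))
  →1  add(SZ, mul(SZ, SSZ))
  →2  S(add(Z, mul(SZ, SSZ)))
  →3  S(mul(SZ, SSZ))
  →4  S(add(SSZ, mul(Z, SSZ)))
  →5  S(S(add(SZ, mul(Z, SSZ))))
  →6  S(S(S(add(Z, mul(Z, SSZ)))))
  →7  S(S(S(mul(Z, SSZ))))
  →8  SSSZ

Answer: normal form = SSSZ  (in 8 steps)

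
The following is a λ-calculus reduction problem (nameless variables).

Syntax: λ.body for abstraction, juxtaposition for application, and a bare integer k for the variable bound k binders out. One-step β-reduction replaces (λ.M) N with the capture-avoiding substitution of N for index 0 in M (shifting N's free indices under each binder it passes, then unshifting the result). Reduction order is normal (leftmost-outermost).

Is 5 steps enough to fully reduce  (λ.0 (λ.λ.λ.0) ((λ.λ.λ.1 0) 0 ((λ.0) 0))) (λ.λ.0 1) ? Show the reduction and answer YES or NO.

Answer: NO — after 5 steps the term is (λ.(λ.0) (λ.λ.0 1) 0) (λ.λ.λ.0), not yet normal

Reduction:
  start: (λ.0 (λ.λ.λ.0) ((λ.λ.λ.1 0) 0 ((λ.0) 0))) (λ.λ.0 1)
  [1] (λ.λ.0 1) (λ.λ.λ.0) ((λ.λ.λ.1 0) (λ.λ.0 1) ((λ.0) (λ.λ.0 1)))
  [2] (λ.0 (λ.λ.λ.0)) ((λ.λ.λ.1 0) (λ.λ.0 1) ((λ.0) (λ.λ.0 1)))
  [3] (λ.λ.λ.1 0) (λ.λ.0 1) ((λ.0) (λ.λ.0 1)) (λ.λ.λ.0)
  [4] (λ.λ.1 0) ((λ.0) (λ.λ.0 1)) (λ.λ.λ.0)
  [5] (λ.(λ.0) (λ.λ.0 1) 0) (λ.λ.λ.0)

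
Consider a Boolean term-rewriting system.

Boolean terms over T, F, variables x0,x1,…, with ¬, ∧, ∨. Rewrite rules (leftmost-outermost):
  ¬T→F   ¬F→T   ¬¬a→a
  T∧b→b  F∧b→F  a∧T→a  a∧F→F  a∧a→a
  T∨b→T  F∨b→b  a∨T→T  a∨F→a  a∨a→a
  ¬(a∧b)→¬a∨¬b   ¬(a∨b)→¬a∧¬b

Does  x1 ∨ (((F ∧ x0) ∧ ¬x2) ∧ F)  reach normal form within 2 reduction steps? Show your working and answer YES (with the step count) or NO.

Answer: YES — reaches normal form x1 in 2 ≤ 2 steps

Working:
  start: x1 ∨ (((F ∧ x0) ∧ ¬x2) ∧ F)
  →1  x1 ∨ F
  →2  x1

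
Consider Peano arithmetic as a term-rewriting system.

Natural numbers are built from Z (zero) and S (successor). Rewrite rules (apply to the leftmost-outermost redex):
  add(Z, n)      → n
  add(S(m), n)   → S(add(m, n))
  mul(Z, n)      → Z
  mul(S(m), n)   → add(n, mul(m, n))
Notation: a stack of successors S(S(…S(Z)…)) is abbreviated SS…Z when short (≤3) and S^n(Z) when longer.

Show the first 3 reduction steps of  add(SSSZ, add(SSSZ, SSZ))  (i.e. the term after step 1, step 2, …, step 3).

  start: add(SSSZ, add(SSSZ, SSZ))
  step 1: S(add(SSZ, add(SSSZ, SSZ)))
  step 2: S(S(add(SZ, add(SSSZ, SSZ))))
  step 3: S(S(S(add(Z, add(SSSZ, SSZ)))))

Answer: after 3 steps: S(S(S(add(Z, add(SSSZ, SSZ)))))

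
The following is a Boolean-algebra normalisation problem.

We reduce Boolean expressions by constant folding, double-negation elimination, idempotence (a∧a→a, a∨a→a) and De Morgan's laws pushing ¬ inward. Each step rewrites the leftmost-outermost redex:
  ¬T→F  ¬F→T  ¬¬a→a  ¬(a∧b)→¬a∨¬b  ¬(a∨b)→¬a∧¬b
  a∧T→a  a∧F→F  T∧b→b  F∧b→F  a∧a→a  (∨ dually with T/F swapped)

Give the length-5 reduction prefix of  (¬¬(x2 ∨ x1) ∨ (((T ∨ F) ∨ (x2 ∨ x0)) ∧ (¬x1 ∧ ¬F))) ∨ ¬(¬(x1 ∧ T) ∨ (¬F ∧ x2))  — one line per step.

  start: (¬¬(x2 ∨ x1) ∨ (((T ∨ F) ∨ (x2 ∨ x0)) ∧ (¬x1 ∧ ¬F))) ∨ ¬(¬(x1 ∧ T) ∨ (¬F ∧ x2))
  →1  ((x2 ∨ x1) ∨ (((T ∨ F) ∨ (x2 ∨ x0)) ∧ (¬x1 ∧ ¬F))) ∨ ¬(¬(x1 ∧ T) ∨ (¬F ∧ x2))
  →2  ((x2 ∨ x1) ∨ ((T ∨ (x2 ∨ x0)) ∧ (¬x1 ∧ ¬F))) ∨ ¬(¬(x1 ∧ T) ∨ (¬F ∧ x2))
  →3  ((x2 ∨ x1) ∨ (T ∧ (¬x1 ∧ ¬F))) ∨ ¬(¬(x1 ∧ T) ∨ (¬F ∧ x2))
  →4  ((x2 ∨ x1) ∨ (¬x1 ∧ ¬F)) ∨ ¬(¬(x1 ∧ T) ∨ (¬F ∧ x2))
  →5  ((x2 ∨ x1) ∨ (¬x1 ∧ T)) ∨ ¬(¬(x1 ∧ T) ∨ (¬F ∧ x2))

Answer: after 5 steps: ((x2 ∨ x1) ∨ (¬x1 ∧ T)) ∨ ¬(¬(x1 ∧ T) ∨ (¬F ∧ x2))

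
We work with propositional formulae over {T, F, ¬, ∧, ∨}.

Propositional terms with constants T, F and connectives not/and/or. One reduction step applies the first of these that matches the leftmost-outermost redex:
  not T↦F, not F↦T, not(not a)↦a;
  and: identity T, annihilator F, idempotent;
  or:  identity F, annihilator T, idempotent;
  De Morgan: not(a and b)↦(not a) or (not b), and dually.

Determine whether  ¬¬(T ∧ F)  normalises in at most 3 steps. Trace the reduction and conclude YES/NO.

  start: ¬¬(T ∧ F)
  step 1: T ∧ F
  step 2: F

Answer: YES — reaches normal form F in 2 ≤ 3 steps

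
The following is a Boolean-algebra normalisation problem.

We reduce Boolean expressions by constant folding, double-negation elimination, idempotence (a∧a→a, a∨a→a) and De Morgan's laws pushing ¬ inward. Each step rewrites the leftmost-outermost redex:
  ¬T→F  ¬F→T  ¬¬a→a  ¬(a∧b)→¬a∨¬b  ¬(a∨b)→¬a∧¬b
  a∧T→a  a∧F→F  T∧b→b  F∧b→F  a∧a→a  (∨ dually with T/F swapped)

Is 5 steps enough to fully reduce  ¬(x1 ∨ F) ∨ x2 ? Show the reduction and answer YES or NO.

  start: ¬(x1 ∨ F) ∨ x2
  step 1: (¬x1 ∧ ¬F) ∨ x2
  step 2: (¬x1 ∧ T) ∨ x2
  step 3: ¬x1 ∨ x2

Answer: YES — reaches normal form ¬x1 ∨ x2 in 3 ≤ 5 steps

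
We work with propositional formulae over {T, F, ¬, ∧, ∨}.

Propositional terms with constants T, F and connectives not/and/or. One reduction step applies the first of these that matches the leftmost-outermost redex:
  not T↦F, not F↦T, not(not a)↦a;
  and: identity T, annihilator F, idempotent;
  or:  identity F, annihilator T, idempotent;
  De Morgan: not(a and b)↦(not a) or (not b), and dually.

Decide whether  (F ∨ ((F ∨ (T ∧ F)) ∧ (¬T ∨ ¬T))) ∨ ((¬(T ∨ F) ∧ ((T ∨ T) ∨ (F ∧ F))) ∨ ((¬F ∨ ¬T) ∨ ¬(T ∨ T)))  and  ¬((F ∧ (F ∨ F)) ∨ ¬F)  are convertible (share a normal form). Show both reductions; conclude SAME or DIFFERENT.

Term A:
  start: (F ∨ ((F ∨ (T ∧ F)) ∧ (¬T ∨ ¬T))) ∨ ((¬(T ∨ F) ∧ ((T ∨ T) ∨ (F ∧ F))) ∨ ((¬F ∨ ¬T) ∨ ¬(T ∨ T)))
  [1] ((F ∨ (T ∧ F)) ∧ (¬T ∨ ¬T)) ∨ ((¬(T ∨ F) ∧ ((T ∨ T) ∨ (F ∧ F))) ∨ ((¬F ∨ ¬T) ∨ ¬(T ∨ T)))
  [2] ((T ∧ F) ∧ (¬T ∨ ¬T)) ∨ ((¬(T ∨ F) ∧ ((T ∨ T) ∨ (F ∧ F))) ∨ ((¬F ∨ ¬T) ∨ ¬(T ∨ T)))
  [3] (F ∧ (¬T ∨ ¬T)) ∨ ((¬(T ∨ F) ∧ ((T ∨ T) ∨ (F ∧ F))) ∨ ((¬F ∨ ¬T) ∨ ¬(T ∨ T)))
  [4] F ∨ ((¬(T ∨ F) ∧ ((T ∨ T) ∨ (F ∧ F))) ∨ ((¬F ∨ ¬T) ∨ ¬(T ∨ T)))
  [5] (¬(T ∨ F) ∧ ((T ∨ T) ∨ (F ∧ F))) ∨ ((¬F ∨ ¬T) ∨ ¬(T ∨ T))
  [6] ((¬T ∧ ¬F) ∧ ((T ∨ T) ∨ (F ∧ F))) ∨ ((¬F ∨ ¬T) ∨ ¬(T ∨ T))
  [7] ((F ∧ ¬F) ∧ ((T ∨ T) ∨ (F ∧ F))) ∨ ((¬F ∨ ¬T) ∨ ¬(T ∨ T))
  [8] (F ∧ ((T ∨ T) ∨ (F ∧ F))) ∨ ((¬F ∨ ¬T) ∨ ¬(T ∨ T))
  [9] F ∨ ((¬F ∨ ¬T) ∨ ¬(T ∨ T))
  [10] (¬F ∨ ¬T) ∨ ¬(T ∨ T)
  [11] (T ∨ ¬T) ∨ ¬(T ∨ T)
  [12] T ∨ ¬(T ∨ T)
  [13] T

Term B:
  start: ¬((F ∧ (F ∨ F)) ∨ ¬F)
  [1] ¬(F ∧ (F ∨ F)) ∧ ¬¬F
  [2] (¬F ∨ ¬(F ∨ F)) ∧ ¬¬F
  [3] (T ∨ ¬(F ∨ F)) ∧ ¬¬F
  [4] T ∧ ¬¬F
  [5] ¬¬F
  [6] F

Answer: DIFFERENT — A ⇓ T, B ⇓ F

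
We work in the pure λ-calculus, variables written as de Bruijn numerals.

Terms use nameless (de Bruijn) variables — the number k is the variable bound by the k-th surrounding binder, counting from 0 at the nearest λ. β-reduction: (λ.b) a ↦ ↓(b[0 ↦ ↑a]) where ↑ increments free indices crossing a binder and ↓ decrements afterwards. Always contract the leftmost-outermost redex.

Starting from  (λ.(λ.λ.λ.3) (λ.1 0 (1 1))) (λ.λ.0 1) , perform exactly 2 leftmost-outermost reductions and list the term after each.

  start: (λ.(λ.λ.λ.3) (λ.1 0 (1 1))) (λ.λ.0 1)
  step 1: (λ.λ.λ.λ.λ.0 1) (λ.(λ.λ.0 1) 0 ((λ.λ.0 1) (λ.λ.0 1)))
  step 2: λ.λ.λ.λ.0 1

Answer: after 2 steps: λ.λ.λ.λ.0 1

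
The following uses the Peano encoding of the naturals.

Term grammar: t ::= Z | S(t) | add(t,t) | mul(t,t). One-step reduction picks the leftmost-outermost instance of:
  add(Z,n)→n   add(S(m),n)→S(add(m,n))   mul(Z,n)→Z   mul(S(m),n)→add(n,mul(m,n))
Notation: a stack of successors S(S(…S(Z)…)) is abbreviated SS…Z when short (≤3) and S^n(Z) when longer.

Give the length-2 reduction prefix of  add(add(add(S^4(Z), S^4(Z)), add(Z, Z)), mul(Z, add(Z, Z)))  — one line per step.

Answer: after 2 steps: add(S(add(add(SSSZ, S^4(Z)), add(Z, Z))), mul(Z, add(Z, Z)))

Working:
  start: add(add(add(S^4(Z), S^4(Z)), add(Z, Z)), mul(Z, add(Z, Z)))
  →1  add(add(S(add(SSSZ, S^4(Z))), add(Z, Z)), mul(Z, add(Z, Z)))
  →2  add(S(add(add(SSSZ, S^4(Z)), add(Z, Z))), mul(Z, add(Z, Z)))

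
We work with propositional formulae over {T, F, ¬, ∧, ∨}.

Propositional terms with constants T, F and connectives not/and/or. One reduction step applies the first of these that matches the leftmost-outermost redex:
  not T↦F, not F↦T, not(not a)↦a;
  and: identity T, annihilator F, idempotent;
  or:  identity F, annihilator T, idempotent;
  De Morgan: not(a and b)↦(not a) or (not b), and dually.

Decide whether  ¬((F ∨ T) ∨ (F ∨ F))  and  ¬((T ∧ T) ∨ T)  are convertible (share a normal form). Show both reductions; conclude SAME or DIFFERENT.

Answer: SAME — A ⇓ F, B ⇓ F

Reduction:
Term A:
  start: ¬((F ∨ T) ∨ (F ∨ F))
  step 1: ¬(F ∨ T) ∧ ¬(F ∨ F)
  step 2: (¬F ∧ ¬T) ∧ ¬(F ∨ F)
  step 3: (T ∧ ¬T) ∧ ¬(F ∨ F)
  step 4: ¬T ∧ ¬(F ∨ F)
  step 5: F ∧ ¬(F ∨ F)
  step 6: F

Term B:
  start: ¬((T ∧ T) ∨ T)
  step 1: ¬(T ∧ T) ∧ ¬T
  step 2: (¬T ∨ ¬T) ∧ ¬T
  step 3: ¬T ∧ ¬T
  step 4: ¬T
  step 5: F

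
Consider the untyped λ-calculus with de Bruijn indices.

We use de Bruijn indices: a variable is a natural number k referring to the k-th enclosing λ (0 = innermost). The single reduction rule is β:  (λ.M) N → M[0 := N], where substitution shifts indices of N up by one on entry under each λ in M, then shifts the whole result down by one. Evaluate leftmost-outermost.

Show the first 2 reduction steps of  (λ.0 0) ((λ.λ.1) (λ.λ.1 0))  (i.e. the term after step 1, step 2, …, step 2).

Answer: after 2 steps: (λ.λ.λ.1 0) ((λ.λ.1) (λ.λ.1 0))

Reduction:
  start: (λ.0 0) ((λ.λ.1) (λ.λ.1 0))
  step 1: (λ.λ.1) (λ.λ.1 0) ((λ.λ.1) (λ.λ.1 0))
  step 2: (λ.λ.λ.1 0) ((λ.λ.1) (λ.λ.1 0))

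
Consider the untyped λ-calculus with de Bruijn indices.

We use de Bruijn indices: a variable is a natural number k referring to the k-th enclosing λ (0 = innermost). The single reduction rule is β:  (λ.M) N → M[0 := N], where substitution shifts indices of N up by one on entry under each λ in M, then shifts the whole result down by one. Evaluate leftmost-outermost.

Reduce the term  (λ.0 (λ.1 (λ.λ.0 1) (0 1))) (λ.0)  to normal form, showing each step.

Answer: normal form = λ.λ.0 (1 (λ.0))  (in 4 steps)

Reduction:
  start: (λ.0 (λ.1 (λ.λ.0 1) (0 1))) (λ.0)
  →1  (λ.0) (λ.(λ.0) (λ.λ.0 1) (0 (λ.0)))
  →2  λ.(λ.0) (λ.λ.0 1) (0 (λ.0))
  →3  λ.(λ.λ.0 1) (0 (λ.0))
  →4  λ.λ.0 (1 (λ.0))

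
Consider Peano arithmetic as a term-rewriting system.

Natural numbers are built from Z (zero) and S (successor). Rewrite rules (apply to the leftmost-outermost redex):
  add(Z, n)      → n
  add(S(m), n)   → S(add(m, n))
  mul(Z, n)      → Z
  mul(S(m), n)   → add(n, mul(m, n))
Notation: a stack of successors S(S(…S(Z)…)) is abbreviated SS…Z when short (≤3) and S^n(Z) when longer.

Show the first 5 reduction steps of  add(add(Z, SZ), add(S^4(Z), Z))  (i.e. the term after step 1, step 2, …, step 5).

Answer: after 5 steps: S(S(S(add(SSZ, Z))))

Working:
  start: add(add(Z, SZ), add(S^4(Z), Z))
  →1  add(SZ, add(S^4(Z), Z))
  →2  S(add(Z, add(S^4(Z), Z)))
  →3  S(add(S^4(Z), Z))
  →4  S(S(add(SSSZ, Z)))
  →5  S(S(S(add(SSZ, Z))))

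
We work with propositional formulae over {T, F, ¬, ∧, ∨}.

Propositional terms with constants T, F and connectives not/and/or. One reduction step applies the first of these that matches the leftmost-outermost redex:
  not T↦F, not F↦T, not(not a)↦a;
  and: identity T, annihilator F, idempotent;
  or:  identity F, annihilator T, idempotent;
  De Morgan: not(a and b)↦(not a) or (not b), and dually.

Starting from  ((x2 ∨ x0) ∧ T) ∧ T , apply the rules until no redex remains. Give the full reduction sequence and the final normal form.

Answer: normal form = x2 ∨ x0  (in 2 steps)

Working:
  start: ((x2 ∨ x0) ∧ T) ∧ T
  →1  (x2 ∨ x0) ∧ T
  →2  x2 ∨ x0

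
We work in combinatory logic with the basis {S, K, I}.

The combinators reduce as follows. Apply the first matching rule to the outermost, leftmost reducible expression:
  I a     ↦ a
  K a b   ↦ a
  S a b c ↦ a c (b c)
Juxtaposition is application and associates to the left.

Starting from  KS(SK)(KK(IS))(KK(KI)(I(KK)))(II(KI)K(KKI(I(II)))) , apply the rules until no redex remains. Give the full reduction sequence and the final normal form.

Answer: normal form = KI  (in 11 steps)

Reduction:
  start: KS(SK)(KK(IS))(KK(KI)(I(KK)))(II(KI)K(KKI(I(II))))
  →1  S(KK(IS))(KK(KI)(I(KK)))(II(KI)K(KKI(I(II))))
  →2  KK(IS)(II(KI)K(KKI(I(II))))(KK(KI)(I(KK))(II(KI)K(KKI(I(II)))))
  →3  K(II(KI)K(KKI(I(II))))(KK(KI)(I(KK))(II(KI)K(KKI(I(II)))))
  →4  II(KI)K(KKI(I(II)))
  →5  I(KI)K(KKI(I(II)))
  →6  KIK(KKI(I(II)))
  →7  I(KKI(I(II)))
  →8  KKI(I(II))
  →9  K(I(II))
  →10  K(II)
  →11  KI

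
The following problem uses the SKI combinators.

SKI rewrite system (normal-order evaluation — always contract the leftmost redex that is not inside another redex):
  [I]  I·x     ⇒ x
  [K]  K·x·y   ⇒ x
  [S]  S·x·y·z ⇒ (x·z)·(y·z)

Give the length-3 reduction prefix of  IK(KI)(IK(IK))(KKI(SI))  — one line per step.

Answer: after 3 steps: I

Working:
  start: IK(KI)(IK(IK))(KKI(SI))
  step 1: K(KI)(IK(IK))(KKI(SI))
  step 2: KI(KKI(SI))
  step 3: I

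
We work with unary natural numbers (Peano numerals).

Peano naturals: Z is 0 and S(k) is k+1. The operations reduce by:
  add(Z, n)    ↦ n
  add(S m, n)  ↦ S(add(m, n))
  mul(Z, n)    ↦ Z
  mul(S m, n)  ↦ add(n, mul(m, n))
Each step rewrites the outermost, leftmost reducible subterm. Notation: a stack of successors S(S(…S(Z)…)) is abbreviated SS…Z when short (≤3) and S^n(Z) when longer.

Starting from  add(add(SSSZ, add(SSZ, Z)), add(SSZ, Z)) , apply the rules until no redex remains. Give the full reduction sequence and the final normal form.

Answer: normal form = S^7(Z)  (in 16 steps)

Working:
  start: add(add(SSSZ, add(SSZ, Z)), add(SSZ, Z))
  [1] add(S(add(SSZ, add(SSZ, Z))), add(SSZ, Z))
  [2] S(add(add(SSZ, add(SSZ, Z)), add(SSZ, Z)))
  [3] S(add(S(add(SZ, add(SSZ, Z))), add(SSZ, Z)))
  [4] S(S(add(add(SZ, add(SSZ, Z)), add(SSZ, Z))))
  [5] S(S(add(S(add(Z, add(SSZ, Z))), add(SSZ, Z))))
  [6] S(S(S(add(add(Z, add(SSZ, Z)), add(SSZ, Z)))))
  [7] S(S(S(add(add(SSZ, Z), add(SSZ, Z)))))
  [8] S(S(S(add(S(add(SZ, Z)), add(SSZ, Z)))))
  [9] S(S(S(S(add(add(SZ, Z), add(SSZ, Z))))))
  [10] S(S(S(S(add(S(add(Z, Z)), add(SSZ, Z))))))
  [11] S(S(S(S(S(add(add(Z, Z), add(SSZ, Z)))))))
  [12] S(S(S(S(S(add(Z, add(SSZ, Z)))))))
  [13] S(S(S(S(S(add(SSZ, Z))))))
  [14] S(S(S(S(S(S(add(SZ, Z)))))))
  [15] S(S(S(S(S(S(S(add(Z, Z))))))))
  [16] S^7(Z)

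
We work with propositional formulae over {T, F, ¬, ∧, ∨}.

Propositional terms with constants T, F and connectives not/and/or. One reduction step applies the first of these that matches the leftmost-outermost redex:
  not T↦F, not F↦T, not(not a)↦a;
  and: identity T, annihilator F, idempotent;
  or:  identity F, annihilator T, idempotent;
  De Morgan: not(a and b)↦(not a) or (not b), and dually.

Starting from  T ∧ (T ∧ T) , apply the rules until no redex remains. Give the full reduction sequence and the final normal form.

Answer: normal form = T  (in 2 steps)

Derivation:
  start: T ∧ (T ∧ T)
  step 1: T ∧ T
  step 2: T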